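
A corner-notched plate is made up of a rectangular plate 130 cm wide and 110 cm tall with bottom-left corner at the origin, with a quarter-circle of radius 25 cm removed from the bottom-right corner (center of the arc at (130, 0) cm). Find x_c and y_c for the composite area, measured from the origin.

plate: A = 130 × 110 = 14300.00, centroid at (65.00, 55.00).
removed quarter-circle: A = −¼π·25² = -490.87, centroid at (119.39, 10.61).
ΣA = 13809.13 cm², ΣAx_c = 870894.73 cm³, ΣAy_c = 781291.67 cm³.
x_c = 870894.73/13809.13 = 63.07 cm; y_c = 781291.67/13809.13 = 56.58 cm.

x_c = 63.07 cm, y_c = 56.58 cm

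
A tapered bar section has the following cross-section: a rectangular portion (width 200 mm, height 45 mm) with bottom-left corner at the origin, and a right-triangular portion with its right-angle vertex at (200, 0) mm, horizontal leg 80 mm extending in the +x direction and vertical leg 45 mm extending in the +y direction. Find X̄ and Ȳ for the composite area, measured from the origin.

rectangular portion: A = 200 × 45 = 9000.00, centroid at (100.00, 22.50).
triangular portion: A = ½·80·45 = 1800.00, centroid at (226.67, 15.00).
ΣA = 10800.00 mm², ΣAX̄ = 1308000.00 mm³, ΣAȲ = 229500.00 mm³.
X̄ = 1308000.00/10800.00 = 121.11 mm; Ȳ = 229500.00/10800.00 = 21.25 mm.

X̄ = 121.11 mm, Ȳ = 21.25 mm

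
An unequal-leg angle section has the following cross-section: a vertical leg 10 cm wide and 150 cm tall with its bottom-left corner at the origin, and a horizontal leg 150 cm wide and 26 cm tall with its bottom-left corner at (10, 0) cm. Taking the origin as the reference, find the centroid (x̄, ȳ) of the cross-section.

x̄ = 62.78 cm, ȳ = 30.22 cm

Part | A | x̄ᵢ | ȳᵢ | A·x̄ᵢ | A·ȳᵢ
vertical leg | 1500.00 | 5.00 | 75.00 | 7500.00 | 112500.00
horizontal leg | 3900.00 | 85.00 | 13.00 | 331500.00 | 50700.00
Σ | 5400.00 |  |  | 339000.00 | 163200.00
x̄ = 339000.00 / 5400.00 = 62.78 cm
ȳ = 163200.00 / 5400.00 = 30.22 cm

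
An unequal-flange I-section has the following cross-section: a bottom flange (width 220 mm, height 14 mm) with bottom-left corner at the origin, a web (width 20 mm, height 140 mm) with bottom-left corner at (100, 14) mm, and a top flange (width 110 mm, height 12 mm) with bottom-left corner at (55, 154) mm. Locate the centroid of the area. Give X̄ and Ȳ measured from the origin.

bottom flange: A = 220 × 14 = 3080.00, centroid at (110.00, 7.00).
web: A = 20 × 140 = 2800.00, centroid at (110.00, 84.00).
top flange: A = 110 × 12 = 1320.00, centroid at (110.00, 160.00).
ΣA = 7200.00 mm²
ΣAX̄ = (3080.00)(110.00) + (2800.00)(110.00) + (1320.00)(110.00) = 792000.00 mm³
ΣAȲ = (3080.00)(7.00) + (2800.00)(84.00) + (1320.00)(160.00) = 467960.00 mm³
X̄ = 792000.00 / 7200.00 = 110.00 mm
Ȳ = 467960.00 / 7200.00 = 64.99 mm

X̄ = 110.00 mm, Ȳ = 64.99 mm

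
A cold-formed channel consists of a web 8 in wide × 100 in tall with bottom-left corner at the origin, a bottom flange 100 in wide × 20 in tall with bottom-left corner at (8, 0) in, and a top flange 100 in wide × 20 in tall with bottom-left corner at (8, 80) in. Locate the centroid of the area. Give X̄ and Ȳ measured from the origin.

X̄ = 49.00 in, Ȳ = 50.00 in

web: A = 8 × 100 = 800.00, centroid at (4.00, 50.00).
bottom flange: A = 100 × 20 = 2000.00, centroid at (58.00, 10.00).
top flange: A = 100 × 20 = 2000.00, centroid at (58.00, 90.00).
ΣA = 4800.00 in²
ΣAX̄ = (800.00)(4.00) + (2000.00)(58.00) + (2000.00)(58.00) = 235200.00 in³
ΣAȲ = (800.00)(50.00) + (2000.00)(10.00) + (2000.00)(90.00) = 240000.00 in³
X̄ = 235200.00 / 4800.00 = 49.00 in
Ȳ = 240000.00 / 4800.00 = 50.00 in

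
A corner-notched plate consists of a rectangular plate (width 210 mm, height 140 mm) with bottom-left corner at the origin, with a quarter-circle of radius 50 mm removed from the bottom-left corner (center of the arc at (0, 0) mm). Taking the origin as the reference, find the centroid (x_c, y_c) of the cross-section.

x_c = 111.00 mm, y_c = 73.49 mm

plate: A = 210 × 140 = 29400.00, centroid at (105.00, 70.00).
removed quarter-circle: A = −¼π·50² = -1963.50, centroid at (21.22, 21.22).
ΣA = 27436.50 mm²
ΣAx_c = (29400.00)(105.00) + (-1963.50)(21.22) = 3045333.33 mm³
ΣAy_c = (29400.00)(70.00) + (-1963.50)(21.22) = 2016333.33 mm³
x_c = 3045333.33 / 27436.50 = 111.00 mm
y_c = 2016333.33 / 27436.50 = 73.49 mm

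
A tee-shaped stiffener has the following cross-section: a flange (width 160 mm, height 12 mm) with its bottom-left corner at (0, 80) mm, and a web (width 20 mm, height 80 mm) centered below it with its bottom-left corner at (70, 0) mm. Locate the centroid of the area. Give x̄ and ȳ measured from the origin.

x̄ = 80.00 mm, ȳ = 65.09 mm

web: A = 20 × 80 = 1600.00, centroid at (80.00, 40.00).
flange: A = 160 × 12 = 1920.00, centroid at (80.00, 86.00).
ΣA = 3520.00 mm²
ΣAx̄ = (1600.00)(80.00) + (1920.00)(80.00) = 281600.00 mm³
ΣAȳ = (1600.00)(40.00) + (1920.00)(86.00) = 229120.00 mm³
x̄ = 281600.00 / 3520.00 = 80.00 mm
ȳ = 229120.00 / 3520.00 = 65.09 mm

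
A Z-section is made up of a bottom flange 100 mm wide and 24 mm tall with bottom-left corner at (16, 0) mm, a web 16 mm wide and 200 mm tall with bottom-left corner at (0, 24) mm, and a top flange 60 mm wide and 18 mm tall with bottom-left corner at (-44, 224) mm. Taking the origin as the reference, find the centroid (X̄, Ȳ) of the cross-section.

X̄ = 25.28 mm, Ȳ = 101.38 mm

Part | A | x̄ᵢ | ȳᵢ | A·x̄ᵢ | A·ȳᵢ
bottom flange | 2400.00 | 66.00 | 12.00 | 158400.00 | 28800.00
web | 3200.00 | 8.00 | 124.00 | 25600.00 | 396800.00
top flange | 1080.00 | -14.00 | 233.00 | -15120.00 | 251640.00
Σ | 6680.00 |  |  | 168880.00 | 677240.00
X̄ = 168880.00 / 6680.00 = 25.28 mm
Ȳ = 677240.00 / 6680.00 = 101.38 mm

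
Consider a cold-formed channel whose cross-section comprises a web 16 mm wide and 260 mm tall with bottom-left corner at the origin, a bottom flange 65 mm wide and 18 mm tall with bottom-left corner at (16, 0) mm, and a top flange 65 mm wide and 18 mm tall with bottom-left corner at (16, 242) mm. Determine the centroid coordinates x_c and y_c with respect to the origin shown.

web: A = 16 × 260 = 4160.00, centroid at (8.00, 130.00).
bottom flange: A = 65 × 18 = 1170.00, centroid at (48.50, 9.00).
top flange: A = 65 × 18 = 1170.00, centroid at (48.50, 251.00).
ΣA = 6500.00 mm²
ΣAx_c = (4160.00)(8.00) + (1170.00)(48.50) + (1170.00)(48.50) = 146770.00 mm³
ΣAy_c = (4160.00)(130.00) + (1170.00)(9.00) + (1170.00)(251.00) = 845000.00 mm³
x_c = 146770.00 / 6500.00 = 22.58 mm
y_c = 845000.00 / 6500.00 = 130.00 mm

x_c = 22.58 mm, y_c = 130.00 mm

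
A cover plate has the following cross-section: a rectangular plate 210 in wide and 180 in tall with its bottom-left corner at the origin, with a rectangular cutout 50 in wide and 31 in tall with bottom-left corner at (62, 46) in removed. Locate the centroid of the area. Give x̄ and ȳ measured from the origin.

x̄ = 105.77 in, ȳ = 91.22 in

plate: A = 210 × 180 = 37800.00, centroid at (105.00, 90.00).
hole: A = −(50 × 31) = -1550.00, centroid at (87.00, 61.50).
ΣA = 36250.00 in², ΣAx̄ = 3834150.00 in³, ΣAȳ = 3306675.00 in³.
x̄ = 3834150.00/36250.00 = 105.77 in; ȳ = 3306675.00/36250.00 = 91.22 in.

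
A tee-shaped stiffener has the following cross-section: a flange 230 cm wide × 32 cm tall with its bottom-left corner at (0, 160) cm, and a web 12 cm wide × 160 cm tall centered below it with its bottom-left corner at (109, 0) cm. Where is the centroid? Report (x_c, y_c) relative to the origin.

x_c = 115.00 cm, y_c = 156.14 cm

web: A = 12 × 160 = 1920.00, centroid at (115.00, 80.00).
flange: A = 230 × 32 = 7360.00, centroid at (115.00, 176.00).
ΣA = 9280.00 cm², ΣAx_c = 1067200.00 cm³, ΣAy_c = 1448960.00 cm³.
x_c = 1067200.00/9280.00 = 115.00 cm; y_c = 1448960.00/9280.00 = 156.14 cm.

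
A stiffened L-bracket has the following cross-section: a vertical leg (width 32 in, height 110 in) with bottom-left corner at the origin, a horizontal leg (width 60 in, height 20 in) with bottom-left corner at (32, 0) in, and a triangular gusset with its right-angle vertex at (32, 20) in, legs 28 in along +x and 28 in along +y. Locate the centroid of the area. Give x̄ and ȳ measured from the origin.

x̄ = 28.74 in, ȳ = 42.47 in

vertical leg: A = 32 × 110 = 3520.00, centroid at (16.00, 55.00).
horizontal leg: A = 60 × 20 = 1200.00, centroid at (62.00, 10.00).
gusset: A = ½·28·28 = 392.00, centroid at (41.33, 29.33).
ΣA = 5112.00 in²
ΣAx̄ = (3520.00)(16.00) + (1200.00)(62.00) + (392.00)(41.33) = 146922.67 in³
ΣAȳ = (3520.00)(55.00) + (1200.00)(10.00) + (392.00)(29.33) = 217098.67 in³
x̄ = 146922.67 / 5112.00 = 28.74 in
ȳ = 217098.67 / 5112.00 = 42.47 in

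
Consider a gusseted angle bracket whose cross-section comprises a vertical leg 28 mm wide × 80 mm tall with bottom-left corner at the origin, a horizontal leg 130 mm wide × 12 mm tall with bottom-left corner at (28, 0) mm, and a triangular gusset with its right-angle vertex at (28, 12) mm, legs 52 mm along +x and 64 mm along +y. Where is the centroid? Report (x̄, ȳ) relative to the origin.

x̄ = 46.10 mm, ȳ = 28.26 mm

vertical leg: A = 28 × 80 = 2240.00, centroid at (14.00, 40.00).
horizontal leg: A = 130 × 12 = 1560.00, centroid at (93.00, 6.00).
gusset: A = ½·52·64 = 1664.00, centroid at (45.33, 33.33).
ΣA = 5464.00 mm²
ΣAx̄ = (2240.00)(14.00) + (1560.00)(93.00) + (1664.00)(45.33) = 251874.67 mm³
ΣAȳ = (2240.00)(40.00) + (1560.00)(6.00) + (1664.00)(33.33) = 154426.67 mm³
x̄ = 251874.67 / 5464.00 = 46.10 mm
ȳ = 154426.67 / 5464.00 = 28.26 mm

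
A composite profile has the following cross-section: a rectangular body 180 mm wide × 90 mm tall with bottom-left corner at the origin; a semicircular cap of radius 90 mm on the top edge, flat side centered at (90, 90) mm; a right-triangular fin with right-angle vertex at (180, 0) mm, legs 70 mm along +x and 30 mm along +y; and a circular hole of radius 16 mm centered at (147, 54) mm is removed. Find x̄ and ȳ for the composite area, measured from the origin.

x̄ = 92.51 mm, ȳ = 79.78 mm

Part | A | x̄ᵢ | ȳᵢ | A·x̄ᵢ | A·ȳᵢ
rectangular body | 16200.00 | 90.00 | 45.00 | 1458000.00 | 729000.00
semicircular top | 12723.45 | 90.00 | 128.20 | 1145110.52 | 1631110.52
triangular fin | 1050.00 | 203.33 | 10.00 | 213500.00 | 10500.00
hole | -804.25 | 147.00 | 54.00 | -118224.41 | -43429.38
Σ | 29169.20 |  |  | 2698386.11 | 2327181.15
x̄ = 2698386.11 / 29169.20 = 92.51 mm
ȳ = 2327181.15 / 29169.20 = 79.78 mm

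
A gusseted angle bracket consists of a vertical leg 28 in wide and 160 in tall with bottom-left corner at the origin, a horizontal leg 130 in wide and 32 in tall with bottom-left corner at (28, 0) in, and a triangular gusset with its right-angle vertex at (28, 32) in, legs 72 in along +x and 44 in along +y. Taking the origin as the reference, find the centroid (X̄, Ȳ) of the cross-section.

vertical leg: A = 28 × 160 = 4480.00, centroid at (14.00, 80.00).
horizontal leg: A = 130 × 32 = 4160.00, centroid at (93.00, 16.00).
gusset: A = ½·72·44 = 1584.00, centroid at (52.00, 46.67).
ΣA = 10224.00 in²
ΣAX̄ = (4480.00)(14.00) + (4160.00)(93.00) + (1584.00)(52.00) = 531968.00 in³
ΣAȲ = (4480.00)(80.00) + (4160.00)(16.00) + (1584.00)(46.67) = 498880.00 in³
X̄ = 531968.00 / 10224.00 = 52.03 in
Ȳ = 498880.00 / 10224.00 = 48.79 in

X̄ = 52.03 in, Ȳ = 48.79 in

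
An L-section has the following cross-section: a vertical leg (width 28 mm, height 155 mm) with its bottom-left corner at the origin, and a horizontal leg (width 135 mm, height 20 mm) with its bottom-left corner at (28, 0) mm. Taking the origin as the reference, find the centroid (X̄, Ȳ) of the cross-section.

Part | A | x̄ᵢ | ȳᵢ | A·x̄ᵢ | A·ȳᵢ
vertical leg | 4340.00 | 14.00 | 77.50 | 60760.00 | 336350.00
horizontal leg | 2700.00 | 95.50 | 10.00 | 257850.00 | 27000.00
Σ | 7040.00 |  |  | 318610.00 | 363350.00
X̄ = 318610.00 / 7040.00 = 45.26 mm
Ȳ = 363350.00 / 7040.00 = 51.61 mm

X̄ = 45.26 mm, Ȳ = 51.61 mm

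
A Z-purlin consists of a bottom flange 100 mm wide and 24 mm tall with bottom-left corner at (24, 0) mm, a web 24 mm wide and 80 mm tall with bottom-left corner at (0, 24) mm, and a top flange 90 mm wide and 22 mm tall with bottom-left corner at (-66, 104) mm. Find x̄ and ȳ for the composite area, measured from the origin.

x̄ = 25.25 mm, ȳ = 60.22 mm

Part | A | x̄ᵢ | ȳᵢ | A·x̄ᵢ | A·ȳᵢ
bottom flange | 2400.00 | 74.00 | 12.00 | 177600.00 | 28800.00
web | 1920.00 | 12.00 | 64.00 | 23040.00 | 122880.00
top flange | 1980.00 | -21.00 | 115.00 | -41580.00 | 227700.00
Σ | 6300.00 |  |  | 159060.00 | 379380.00
x̄ = 159060.00 / 6300.00 = 25.25 mm
ȳ = 379380.00 / 6300.00 = 60.22 mm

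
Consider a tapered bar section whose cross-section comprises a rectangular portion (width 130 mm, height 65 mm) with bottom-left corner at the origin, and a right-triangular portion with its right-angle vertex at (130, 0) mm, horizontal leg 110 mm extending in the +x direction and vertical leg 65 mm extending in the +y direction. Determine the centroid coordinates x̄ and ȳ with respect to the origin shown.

rectangular portion: A = 130 × 65 = 8450.00, centroid at (65.00, 32.50).
triangular portion: A = ½·110·65 = 3575.00, centroid at (166.67, 21.67).
ΣA = 12025.00 mm²
ΣAx̄ = (8450.00)(65.00) + (3575.00)(166.67) = 1145083.33 mm³
ΣAȳ = (8450.00)(32.50) + (3575.00)(21.67) = 352083.33 mm³
x̄ = 1145083.33 / 12025.00 = 95.23 mm
ȳ = 352083.33 / 12025.00 = 29.28 mm

x̄ = 95.23 mm, ȳ = 29.28 mm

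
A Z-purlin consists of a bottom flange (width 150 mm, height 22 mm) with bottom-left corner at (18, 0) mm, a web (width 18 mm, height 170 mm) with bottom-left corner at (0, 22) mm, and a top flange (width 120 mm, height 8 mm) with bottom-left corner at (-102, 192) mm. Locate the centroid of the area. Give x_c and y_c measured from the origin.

bottom flange: A = 150 × 22 = 3300.00, centroid at (93.00, 11.00).
web: A = 18 × 170 = 3060.00, centroid at (9.00, 107.00).
top flange: A = 120 × 8 = 960.00, centroid at (-42.00, 196.00).
ΣA = 7320.00 mm², ΣAx_c = 294120.00 mm³, ΣAy_c = 551880.00 mm³.
x_c = 294120.00/7320.00 = 40.18 mm; y_c = 551880.00/7320.00 = 75.39 mm.

x_c = 40.18 mm, y_c = 75.39 mm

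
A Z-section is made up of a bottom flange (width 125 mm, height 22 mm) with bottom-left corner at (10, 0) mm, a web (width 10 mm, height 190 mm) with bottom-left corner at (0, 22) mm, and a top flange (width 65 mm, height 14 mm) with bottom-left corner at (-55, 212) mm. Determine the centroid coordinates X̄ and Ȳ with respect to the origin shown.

bottom flange: A = 125 × 22 = 2750.00, centroid at (72.50, 11.00).
web: A = 10 × 190 = 1900.00, centroid at (5.00, 117.00).
top flange: A = 65 × 14 = 910.00, centroid at (-22.50, 219.00).
ΣA = 5560.00 mm², ΣAX̄ = 188400.00 mm³, ΣAȲ = 451840.00 mm³.
X̄ = 188400.00/5560.00 = 33.88 mm; Ȳ = 451840.00/5560.00 = 81.27 mm.

X̄ = 33.88 mm, Ȳ = 81.27 mm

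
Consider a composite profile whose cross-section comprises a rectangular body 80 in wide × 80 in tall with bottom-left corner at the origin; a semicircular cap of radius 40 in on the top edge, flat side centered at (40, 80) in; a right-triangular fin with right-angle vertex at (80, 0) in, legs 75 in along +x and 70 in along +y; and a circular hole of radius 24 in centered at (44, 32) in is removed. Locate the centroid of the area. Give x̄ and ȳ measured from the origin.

x̄ = 56.79 in, ȳ = 51.71 in

Part | A | x̄ᵢ | ȳᵢ | A·x̄ᵢ | A·ȳᵢ
rectangular body | 6400.00 | 40.00 | 40.00 | 256000.00 | 256000.00
semicircular top | 2513.27 | 40.00 | 96.98 | 100530.96 | 243728.60
triangular fin | 2625.00 | 105.00 | 23.33 | 275625.00 | 61250.00
hole | -1809.56 | 44.00 | 32.00 | -79620.52 | -57905.84
Σ | 9728.72 |  |  | 552535.44 | 503072.76
x̄ = 552535.44 / 9728.72 = 56.79 in
ȳ = 503072.76 / 9728.72 = 51.71 in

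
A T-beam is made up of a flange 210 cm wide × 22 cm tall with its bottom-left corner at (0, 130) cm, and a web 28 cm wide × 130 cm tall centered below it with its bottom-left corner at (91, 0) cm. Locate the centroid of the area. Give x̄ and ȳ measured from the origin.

x̄ = 105.00 cm, ȳ = 107.51 cm

web: A = 28 × 130 = 3640.00, centroid at (105.00, 65.00).
flange: A = 210 × 22 = 4620.00, centroid at (105.00, 141.00).
ΣA = 8260.00 cm², ΣAx̄ = 867300.00 cm³, ΣAȳ = 888020.00 cm³.
x̄ = 867300.00/8260.00 = 105.00 cm; ȳ = 888020.00/8260.00 = 107.51 cm.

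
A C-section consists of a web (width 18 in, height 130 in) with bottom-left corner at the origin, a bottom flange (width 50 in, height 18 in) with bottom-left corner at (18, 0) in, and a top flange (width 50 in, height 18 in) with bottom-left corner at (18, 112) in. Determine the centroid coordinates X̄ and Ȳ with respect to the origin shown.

X̄ = 23.78 in, Ȳ = 65.00 in

web: A = 18 × 130 = 2340.00, centroid at (9.00, 65.00).
bottom flange: A = 50 × 18 = 900.00, centroid at (43.00, 9.00).
top flange: A = 50 × 18 = 900.00, centroid at (43.00, 121.00).
ΣA = 4140.00 in², ΣAX̄ = 98460.00 in³, ΣAȲ = 269100.00 in³.
X̄ = 98460.00/4140.00 = 23.78 in; Ȳ = 269100.00/4140.00 = 65.00 in.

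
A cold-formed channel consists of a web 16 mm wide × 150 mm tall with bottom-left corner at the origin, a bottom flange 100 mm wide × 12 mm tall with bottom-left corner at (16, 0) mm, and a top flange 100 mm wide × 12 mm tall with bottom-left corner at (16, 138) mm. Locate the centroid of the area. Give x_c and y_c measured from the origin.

web: A = 16 × 150 = 2400.00, centroid at (8.00, 75.00).
bottom flange: A = 100 × 12 = 1200.00, centroid at (66.00, 6.00).
top flange: A = 100 × 12 = 1200.00, centroid at (66.00, 144.00).
ΣA = 4800.00 mm²
ΣAx_c = (2400.00)(8.00) + (1200.00)(66.00) + (1200.00)(66.00) = 177600.00 mm³
ΣAy_c = (2400.00)(75.00) + (1200.00)(6.00) + (1200.00)(144.00) = 360000.00 mm³
x_c = 177600.00 / 4800.00 = 37.00 mm
y_c = 360000.00 / 4800.00 = 75.00 mm

x_c = 37.00 mm, y_c = 75.00 mm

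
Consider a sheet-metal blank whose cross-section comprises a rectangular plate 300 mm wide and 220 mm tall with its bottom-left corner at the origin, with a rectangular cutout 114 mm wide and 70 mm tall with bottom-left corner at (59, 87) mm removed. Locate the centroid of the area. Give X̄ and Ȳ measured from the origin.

plate: A = 300 × 220 = 66000.00, centroid at (150.00, 110.00).
hole: A = −(114 × 70) = -7980.00, centroid at (116.00, 122.00).
ΣA = 58020.00 mm²
ΣAX̄ = (66000.00)(150.00) + (-7980.00)(116.00) = 8974320.00 mm³
ΣAȲ = (66000.00)(110.00) + (-7980.00)(122.00) = 6286440.00 mm³
X̄ = 8974320.00 / 58020.00 = 154.68 mm
Ȳ = 6286440.00 / 58020.00 = 108.35 mm

X̄ = 154.68 mm, Ȳ = 108.35 mm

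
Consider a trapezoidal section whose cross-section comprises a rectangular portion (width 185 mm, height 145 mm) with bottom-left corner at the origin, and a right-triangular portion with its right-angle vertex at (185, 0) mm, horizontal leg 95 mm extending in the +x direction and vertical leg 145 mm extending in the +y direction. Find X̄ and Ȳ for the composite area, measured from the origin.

Part | A | x̄ᵢ | ȳᵢ | A·x̄ᵢ | A·ȳᵢ
rectangular portion | 26825.00 | 92.50 | 72.50 | 2481312.50 | 1944812.50
triangular portion | 6887.50 | 216.67 | 48.33 | 1492291.67 | 332895.83
Σ | 33712.50 |  |  | 3973604.17 | 2277708.33
X̄ = 3973604.17 / 33712.50 = 117.87 mm
Ȳ = 2277708.33 / 33712.50 = 67.56 mm

X̄ = 117.87 mm, Ȳ = 67.56 mm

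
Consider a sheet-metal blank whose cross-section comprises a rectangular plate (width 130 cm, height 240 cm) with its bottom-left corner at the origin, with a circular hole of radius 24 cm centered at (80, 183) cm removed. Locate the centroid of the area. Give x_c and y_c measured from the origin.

x_c = 64.08 cm, y_c = 116.12 cm

plate: A = 130 × 240 = 31200.00, centroid at (65.00, 120.00).
hole: A = −π·24² = -1809.56, centroid at (80.00, 183.00).
ΣA = 29390.44 cm², ΣAx_c = 1883235.41 cm³, ΣAy_c = 3412851.00 cm³.
x_c = 1883235.41/29390.44 = 64.08 cm; y_c = 3412851.00/29390.44 = 116.12 cm.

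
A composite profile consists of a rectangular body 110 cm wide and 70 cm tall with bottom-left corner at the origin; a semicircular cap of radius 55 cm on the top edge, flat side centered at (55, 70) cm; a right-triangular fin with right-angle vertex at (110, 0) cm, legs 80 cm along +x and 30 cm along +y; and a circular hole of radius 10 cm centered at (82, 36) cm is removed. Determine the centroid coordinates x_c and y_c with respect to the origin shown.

rectangular body: A = 110 × 70 = 7700.00, centroid at (55.00, 35.00).
semicircular top: A = ½π·55² = 4751.66, centroid at (55.00, 93.34).
triangular fin: A = ½·80·30 = 1200.00, centroid at (136.67, 10.00).
hole: A = −π·10² = -314.16, centroid at (82.00, 36.00).
ΣA = 13337.50 cm², ΣAx_c = 823080.18 cm³, ΣAy_c = 713723.06 cm³.
x_c = 823080.18/13337.50 = 61.71 cm; y_c = 713723.06/13337.50 = 53.51 cm.

x_c = 61.71 cm, y_c = 53.51 cm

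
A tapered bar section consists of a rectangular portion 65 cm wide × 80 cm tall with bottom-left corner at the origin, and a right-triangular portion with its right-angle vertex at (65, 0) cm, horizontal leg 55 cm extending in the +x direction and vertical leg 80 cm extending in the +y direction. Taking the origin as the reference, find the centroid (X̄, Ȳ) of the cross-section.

Part | A | x̄ᵢ | ȳᵢ | A·x̄ᵢ | A·ȳᵢ
rectangular portion | 5200.00 | 32.50 | 40.00 | 169000.00 | 208000.00
triangular portion | 2200.00 | 83.33 | 26.67 | 183333.33 | 58666.67
Σ | 7400.00 |  |  | 352333.33 | 266666.67
X̄ = 352333.33 / 7400.00 = 47.61 cm
Ȳ = 266666.67 / 7400.00 = 36.04 cm

X̄ = 47.61 cm, Ȳ = 36.04 cm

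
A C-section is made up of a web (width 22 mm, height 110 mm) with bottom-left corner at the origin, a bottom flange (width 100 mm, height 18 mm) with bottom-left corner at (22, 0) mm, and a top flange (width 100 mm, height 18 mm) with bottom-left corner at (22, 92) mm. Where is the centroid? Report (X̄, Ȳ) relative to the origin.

Part | A | x̄ᵢ | ȳᵢ | A·x̄ᵢ | A·ȳᵢ
web | 2420.00 | 11.00 | 55.00 | 26620.00 | 133100.00
bottom flange | 1800.00 | 72.00 | 9.00 | 129600.00 | 16200.00
top flange | 1800.00 | 72.00 | 101.00 | 129600.00 | 181800.00
Σ | 6020.00 |  |  | 285820.00 | 331100.00
X̄ = 285820.00 / 6020.00 = 47.48 mm
Ȳ = 331100.00 / 6020.00 = 55.00 mm

X̄ = 47.48 mm, Ȳ = 55.00 mm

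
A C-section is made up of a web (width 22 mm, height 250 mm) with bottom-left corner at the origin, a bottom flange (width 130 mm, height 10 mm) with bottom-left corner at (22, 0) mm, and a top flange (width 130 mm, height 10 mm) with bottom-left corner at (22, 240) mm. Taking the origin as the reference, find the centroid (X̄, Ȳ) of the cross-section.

X̄ = 35.40 mm, Ȳ = 125.00 mm

web: A = 22 × 250 = 5500.00, centroid at (11.00, 125.00).
bottom flange: A = 130 × 10 = 1300.00, centroid at (87.00, 5.00).
top flange: A = 130 × 10 = 1300.00, centroid at (87.00, 245.00).
ΣA = 8100.00 mm²
ΣAX̄ = (5500.00)(11.00) + (1300.00)(87.00) + (1300.00)(87.00) = 286700.00 mm³
ΣAȲ = (5500.00)(125.00) + (1300.00)(5.00) + (1300.00)(245.00) = 1012500.00 mm³
X̄ = 286700.00 / 8100.00 = 35.40 mm
Ȳ = 1012500.00 / 8100.00 = 125.00 mm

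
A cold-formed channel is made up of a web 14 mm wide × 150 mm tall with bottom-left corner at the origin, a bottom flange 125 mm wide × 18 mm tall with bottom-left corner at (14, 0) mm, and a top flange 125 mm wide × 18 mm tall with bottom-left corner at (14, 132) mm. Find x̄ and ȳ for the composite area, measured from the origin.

Part | A | x̄ᵢ | ȳᵢ | A·x̄ᵢ | A·ȳᵢ
web | 2100.00 | 7.00 | 75.00 | 14700.00 | 157500.00
bottom flange | 2250.00 | 76.50 | 9.00 | 172125.00 | 20250.00
top flange | 2250.00 | 76.50 | 141.00 | 172125.00 | 317250.00
Σ | 6600.00 |  |  | 358950.00 | 495000.00
x̄ = 358950.00 / 6600.00 = 54.39 mm
ȳ = 495000.00 / 6600.00 = 75.00 mm

x̄ = 54.39 mm, ȳ = 75.00 mm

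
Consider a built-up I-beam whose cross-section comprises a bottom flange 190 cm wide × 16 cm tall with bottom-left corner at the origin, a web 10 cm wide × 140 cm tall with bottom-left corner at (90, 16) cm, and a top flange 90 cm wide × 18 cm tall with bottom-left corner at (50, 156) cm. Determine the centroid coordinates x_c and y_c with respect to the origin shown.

x_c = 95.00 cm, y_c = 67.99 cm

bottom flange: A = 190 × 16 = 3040.00, centroid at (95.00, 8.00).
web: A = 10 × 140 = 1400.00, centroid at (95.00, 86.00).
top flange: A = 90 × 18 = 1620.00, centroid at (95.00, 165.00).
ΣA = 6060.00 cm²
ΣAx_c = (3040.00)(95.00) + (1400.00)(95.00) + (1620.00)(95.00) = 575700.00 cm³
ΣAy_c = (3040.00)(8.00) + (1400.00)(86.00) + (1620.00)(165.00) = 412020.00 cm³
x_c = 575700.00 / 6060.00 = 95.00 cm
y_c = 412020.00 / 6060.00 = 67.99 cm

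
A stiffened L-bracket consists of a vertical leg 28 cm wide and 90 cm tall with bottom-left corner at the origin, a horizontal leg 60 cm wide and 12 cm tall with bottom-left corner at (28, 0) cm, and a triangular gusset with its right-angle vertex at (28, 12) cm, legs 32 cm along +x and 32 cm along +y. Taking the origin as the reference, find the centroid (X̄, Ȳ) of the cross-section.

vertical leg: A = 28 × 90 = 2520.00, centroid at (14.00, 45.00).
horizontal leg: A = 60 × 12 = 720.00, centroid at (58.00, 6.00).
gusset: A = ½·32·32 = 512.00, centroid at (38.67, 22.67).
ΣA = 3752.00 cm²
ΣAX̄ = (2520.00)(14.00) + (720.00)(58.00) + (512.00)(38.67) = 96837.33 cm³
ΣAȲ = (2520.00)(45.00) + (720.00)(6.00) + (512.00)(22.67) = 129325.33 cm³
X̄ = 96837.33 / 3752.00 = 25.81 cm
Ȳ = 129325.33 / 3752.00 = 34.47 cm

X̄ = 25.81 cm, Ȳ = 34.47 cm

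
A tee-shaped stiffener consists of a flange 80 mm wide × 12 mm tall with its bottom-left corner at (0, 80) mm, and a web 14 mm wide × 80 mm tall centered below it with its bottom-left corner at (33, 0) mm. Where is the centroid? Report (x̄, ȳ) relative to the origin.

web: A = 14 × 80 = 1120.00, centroid at (40.00, 40.00).
flange: A = 80 × 12 = 960.00, centroid at (40.00, 86.00).
ΣA = 2080.00 mm²
ΣAx̄ = (1120.00)(40.00) + (960.00)(40.00) = 83200.00 mm³
ΣAȳ = (1120.00)(40.00) + (960.00)(86.00) = 127360.00 mm³
x̄ = 83200.00 / 2080.00 = 40.00 mm
ȳ = 127360.00 / 2080.00 = 61.23 mm

x̄ = 40.00 mm, ȳ = 61.23 mm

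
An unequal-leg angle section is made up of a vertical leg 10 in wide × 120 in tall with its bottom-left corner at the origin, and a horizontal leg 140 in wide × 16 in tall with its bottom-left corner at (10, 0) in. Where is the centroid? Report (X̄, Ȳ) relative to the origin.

X̄ = 53.84 in, Ȳ = 26.14 in

vertical leg: A = 10 × 120 = 1200.00, centroid at (5.00, 60.00).
horizontal leg: A = 140 × 16 = 2240.00, centroid at (80.00, 8.00).
ΣA = 3440.00 in²
ΣAX̄ = (1200.00)(5.00) + (2240.00)(80.00) = 185200.00 in³
ΣAȲ = (1200.00)(60.00) + (2240.00)(8.00) = 89920.00 in³
X̄ = 185200.00 / 3440.00 = 53.84 in
Ȳ = 89920.00 / 3440.00 = 26.14 in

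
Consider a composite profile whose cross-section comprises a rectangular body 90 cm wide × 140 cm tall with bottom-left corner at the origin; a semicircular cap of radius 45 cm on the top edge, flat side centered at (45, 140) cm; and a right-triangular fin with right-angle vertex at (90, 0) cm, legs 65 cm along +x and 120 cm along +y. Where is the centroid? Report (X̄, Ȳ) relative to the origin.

X̄ = 58.21 cm, Ȳ = 78.46 cm

rectangular body: A = 90 × 140 = 12600.00, centroid at (45.00, 70.00).
semicircular top: A = ½π·45² = 3180.86, centroid at (45.00, 159.10).
triangular fin: A = ½·65·120 = 3900.00, centroid at (111.67, 40.00).
ΣA = 19680.86 cm²
ΣAX̄ = (12600.00)(45.00) + (3180.86)(45.00) + (3900.00)(111.67) = 1145638.82 cm³
ΣAȲ = (12600.00)(70.00) + (3180.86)(159.10) + (3900.00)(40.00) = 1544070.76 cm³
X̄ = 1145638.82 / 19680.86 = 58.21 cm
Ȳ = 1544070.76 / 19680.86 = 78.46 cm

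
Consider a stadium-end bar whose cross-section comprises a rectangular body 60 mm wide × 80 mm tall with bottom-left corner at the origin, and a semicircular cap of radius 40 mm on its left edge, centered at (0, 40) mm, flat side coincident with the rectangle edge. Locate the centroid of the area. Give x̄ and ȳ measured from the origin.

x̄ = 13.86 mm, ȳ = 40.00 mm

rectangular body: A = 60 × 80 = 4800.00, centroid at (30.00, 40.00).
semicircular end: A = ½π·40² = 2513.27, centroid at (-16.98, 40.00).
ΣA = 7313.27 mm², ΣAx̄ = 101333.33 mm³, ΣAȳ = 292530.96 mm³.
x̄ = 101333.33/7313.27 = 13.86 mm; ȳ = 292530.96/7313.27 = 40.00 mm.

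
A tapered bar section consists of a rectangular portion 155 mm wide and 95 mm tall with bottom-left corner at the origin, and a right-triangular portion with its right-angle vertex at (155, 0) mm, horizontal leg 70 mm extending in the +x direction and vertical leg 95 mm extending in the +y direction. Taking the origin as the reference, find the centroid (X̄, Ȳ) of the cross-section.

Part | A | x̄ᵢ | ȳᵢ | A·x̄ᵢ | A·ȳᵢ
rectangular portion | 14725.00 | 77.50 | 47.50 | 1141187.50 | 699437.50
triangular portion | 3325.00 | 178.33 | 31.67 | 592958.33 | 105291.67
Σ | 18050.00 |  |  | 1734145.83 | 804729.17
X̄ = 1734145.83 / 18050.00 = 96.07 mm
Ȳ = 804729.17 / 18050.00 = 44.58 mm

X̄ = 96.07 mm, Ȳ = 44.58 mm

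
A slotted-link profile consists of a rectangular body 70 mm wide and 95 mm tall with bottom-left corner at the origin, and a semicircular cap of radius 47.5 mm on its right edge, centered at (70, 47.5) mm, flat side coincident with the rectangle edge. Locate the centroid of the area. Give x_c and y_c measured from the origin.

x_c = 54.18 mm, y_c = 47.50 mm

rectangular body: A = 70 × 95 = 6650.00, centroid at (35.00, 47.50).
semicircular end: A = ½π·47.5² = 3544.11, centroid at (90.16, 47.50).
ΣA = 10194.11 mm², ΣAx_c = 552285.56 mm³, ΣAy_c = 484220.19 mm³.
x_c = 552285.56/10194.11 = 54.18 mm; y_c = 484220.19/10194.11 = 47.50 mm.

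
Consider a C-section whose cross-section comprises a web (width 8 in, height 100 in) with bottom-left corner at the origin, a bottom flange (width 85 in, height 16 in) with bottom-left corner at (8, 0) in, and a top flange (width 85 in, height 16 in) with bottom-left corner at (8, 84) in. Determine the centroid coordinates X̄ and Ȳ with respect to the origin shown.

Part | A | x̄ᵢ | ȳᵢ | A·x̄ᵢ | A·ȳᵢ
web | 800.00 | 4.00 | 50.00 | 3200.00 | 40000.00
bottom flange | 1360.00 | 50.50 | 8.00 | 68680.00 | 10880.00
top flange | 1360.00 | 50.50 | 92.00 | 68680.00 | 125120.00
Σ | 3520.00 |  |  | 140560.00 | 176000.00
X̄ = 140560.00 / 3520.00 = 39.93 in
Ȳ = 176000.00 / 3520.00 = 50.00 in

X̄ = 39.93 in, Ȳ = 50.00 in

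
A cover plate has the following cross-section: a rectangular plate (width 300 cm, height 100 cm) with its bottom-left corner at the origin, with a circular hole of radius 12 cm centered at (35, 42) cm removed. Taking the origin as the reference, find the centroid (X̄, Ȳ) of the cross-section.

plate: A = 300 × 100 = 30000.00, centroid at (150.00, 50.00).
hole: A = −π·12² = -452.39, centroid at (35.00, 42.00).
ΣA = 29547.61 cm²
ΣAX̄ = (30000.00)(150.00) + (-452.39)(35.00) = 4484166.37 cm³
ΣAȲ = (30000.00)(50.00) + (-452.39)(42.00) = 1480999.65 cm³
X̄ = 4484166.37 / 29547.61 = 151.76 cm
Ȳ = 1480999.65 / 29547.61 = 50.12 cm

X̄ = 151.76 cm, Ȳ = 50.12 cm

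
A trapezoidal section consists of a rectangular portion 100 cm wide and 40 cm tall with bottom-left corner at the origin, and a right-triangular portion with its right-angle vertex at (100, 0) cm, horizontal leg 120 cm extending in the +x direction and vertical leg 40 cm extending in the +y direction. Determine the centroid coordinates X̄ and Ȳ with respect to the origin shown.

X̄ = 83.75 cm, Ȳ = 17.50 cm

rectangular portion: A = 100 × 40 = 4000.00, centroid at (50.00, 20.00).
triangular portion: A = ½·120·40 = 2400.00, centroid at (140.00, 13.33).
ΣA = 6400.00 cm²
ΣAX̄ = (4000.00)(50.00) + (2400.00)(140.00) = 536000.00 cm³
ΣAȲ = (4000.00)(20.00) + (2400.00)(13.33) = 112000.00 cm³
X̄ = 536000.00 / 6400.00 = 83.75 cm
Ȳ = 112000.00 / 6400.00 = 17.50 cm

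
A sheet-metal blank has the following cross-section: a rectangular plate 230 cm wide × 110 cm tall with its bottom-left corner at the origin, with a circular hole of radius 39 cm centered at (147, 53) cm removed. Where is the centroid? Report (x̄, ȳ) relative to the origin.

Part | A | x̄ᵢ | ȳᵢ | A·x̄ᵢ | A·ȳᵢ
plate | 25300.00 | 115.00 | 55.00 | 2909500.00 | 1391500.00
hole | -4778.36 | 147.00 | 53.00 | -702419.28 | -253253.21
Σ | 20521.64 |  |  | 2207080.72 | 1138246.79
x̄ = 2207080.72 / 20521.64 = 107.55 cm
ȳ = 1138246.79 / 20521.64 = 55.47 cm

x̄ = 107.55 cm, ȳ = 55.47 cm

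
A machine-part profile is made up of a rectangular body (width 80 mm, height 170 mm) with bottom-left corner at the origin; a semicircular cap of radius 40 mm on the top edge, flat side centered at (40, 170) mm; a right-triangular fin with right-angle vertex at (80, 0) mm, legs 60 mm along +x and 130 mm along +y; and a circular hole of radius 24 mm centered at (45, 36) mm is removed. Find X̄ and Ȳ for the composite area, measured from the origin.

rectangular body: A = 80 × 170 = 13600.00, centroid at (40.00, 85.00).
semicircular top: A = ½π·40² = 2513.27, centroid at (40.00, 186.98).
triangular fin: A = ½·60·130 = 3900.00, centroid at (100.00, 43.33).
hole: A = −π·24² = -1809.56, centroid at (45.00, 36.00).
ΣA = 18203.72 mm², ΣAX̄ = 953100.88 mm³, ΣAȲ = 1729779.20 mm³.
X̄ = 953100.88/18203.72 = 52.36 mm; Ȳ = 1729779.20/18203.72 = 95.02 mm.

X̄ = 52.36 mm, Ȳ = 95.02 mm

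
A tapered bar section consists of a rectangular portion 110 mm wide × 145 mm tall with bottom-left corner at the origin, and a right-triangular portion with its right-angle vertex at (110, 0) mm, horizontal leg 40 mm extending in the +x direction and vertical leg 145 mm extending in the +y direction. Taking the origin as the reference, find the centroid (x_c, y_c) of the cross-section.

rectangular portion: A = 110 × 145 = 15950.00, centroid at (55.00, 72.50).
triangular portion: A = ½·40·145 = 2900.00, centroid at (123.33, 48.33).
ΣA = 18850.00 mm²
ΣAx_c = (15950.00)(55.00) + (2900.00)(123.33) = 1234916.67 mm³
ΣAy_c = (15950.00)(72.50) + (2900.00)(48.33) = 1296541.67 mm³
x_c = 1234916.67 / 18850.00 = 65.51 mm
y_c = 1296541.67 / 18850.00 = 68.78 mm

x_c = 65.51 mm, y_c = 68.78 mm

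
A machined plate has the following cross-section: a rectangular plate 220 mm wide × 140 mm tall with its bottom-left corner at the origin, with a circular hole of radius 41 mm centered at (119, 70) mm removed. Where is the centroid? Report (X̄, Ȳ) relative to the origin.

Part | A | x̄ᵢ | ȳᵢ | A·x̄ᵢ | A·ȳᵢ
plate | 30800.00 | 110.00 | 70.00 | 3388000.00 | 2156000.00
hole | -5281.02 | 119.00 | 70.00 | -628441.05 | -369671.21
Σ | 25518.98 |  |  | 2759558.95 | 1786328.79
X̄ = 2759558.95 / 25518.98 = 108.14 mm
Ȳ = 1786328.79 / 25518.98 = 70.00 mm

X̄ = 108.14 mm, Ȳ = 70.00 mm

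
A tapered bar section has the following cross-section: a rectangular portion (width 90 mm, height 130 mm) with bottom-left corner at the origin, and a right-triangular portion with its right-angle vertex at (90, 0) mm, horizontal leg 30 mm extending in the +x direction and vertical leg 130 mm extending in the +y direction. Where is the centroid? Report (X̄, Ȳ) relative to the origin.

Part | A | x̄ᵢ | ȳᵢ | A·x̄ᵢ | A·ȳᵢ
rectangular portion | 11700.00 | 45.00 | 65.00 | 526500.00 | 760500.00
triangular portion | 1950.00 | 100.00 | 43.33 | 195000.00 | 84500.00
Σ | 13650.00 |  |  | 721500.00 | 845000.00
X̄ = 721500.00 / 13650.00 = 52.86 mm
Ȳ = 845000.00 / 13650.00 = 61.90 mm

X̄ = 52.86 mm, Ȳ = 61.90 mm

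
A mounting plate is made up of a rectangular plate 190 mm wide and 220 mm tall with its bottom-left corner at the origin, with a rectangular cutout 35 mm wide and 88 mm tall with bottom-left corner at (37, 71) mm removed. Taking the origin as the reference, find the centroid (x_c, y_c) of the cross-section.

Part | A | x̄ᵢ | ȳᵢ | A·x̄ᵢ | A·ȳᵢ
plate | 41800.00 | 95.00 | 110.00 | 3971000.00 | 4598000.00
hole | -3080.00 | 54.50 | 115.00 | -167860.00 | -354200.00
Σ | 38720.00 |  |  | 3803140.00 | 4243800.00
x_c = 3803140.00 / 38720.00 = 98.22 mm
y_c = 4243800.00 / 38720.00 = 109.60 mm

x_c = 98.22 mm, y_c = 109.60 mm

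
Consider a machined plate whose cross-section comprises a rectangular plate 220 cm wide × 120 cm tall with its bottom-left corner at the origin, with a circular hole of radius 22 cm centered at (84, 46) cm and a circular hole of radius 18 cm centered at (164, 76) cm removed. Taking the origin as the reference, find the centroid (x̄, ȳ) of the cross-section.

x̄ = 109.35 cm, ȳ = 60.21 cm

plate: A = 220 × 120 = 26400.00, centroid at (110.00, 60.00).
hole 1: A = −π·22² = -1520.53, centroid at (84.00, 46.00).
hole 2: A = −π·18² = -1017.88, centroid at (164.00, 76.00).
ΣA = 23861.59 cm², ΣAx̄ = 2609343.74 cm³, ΣAȳ = 1436697.00 cm³.
x̄ = 2609343.74/23861.59 = 109.35 cm; ȳ = 1436697.00/23861.59 = 60.21 cm.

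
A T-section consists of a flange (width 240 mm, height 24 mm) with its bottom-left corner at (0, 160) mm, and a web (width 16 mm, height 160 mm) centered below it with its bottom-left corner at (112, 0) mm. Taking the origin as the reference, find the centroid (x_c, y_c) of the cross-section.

web: A = 16 × 160 = 2560.00, centroid at (120.00, 80.00).
flange: A = 240 × 24 = 5760.00, centroid at (120.00, 172.00).
ΣA = 8320.00 mm²
ΣAx_c = (2560.00)(120.00) + (5760.00)(120.00) = 998400.00 mm³
ΣAy_c = (2560.00)(80.00) + (5760.00)(172.00) = 1195520.00 mm³
x_c = 998400.00 / 8320.00 = 120.00 mm
y_c = 1195520.00 / 8320.00 = 143.69 mm

x_c = 120.00 mm, y_c = 143.69 mm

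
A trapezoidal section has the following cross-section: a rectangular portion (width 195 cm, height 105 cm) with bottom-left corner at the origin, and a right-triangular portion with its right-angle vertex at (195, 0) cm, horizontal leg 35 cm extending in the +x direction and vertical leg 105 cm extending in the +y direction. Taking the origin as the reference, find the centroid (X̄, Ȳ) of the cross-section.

X̄ = 106.49 cm, Ȳ = 51.06 cm

Part | A | x̄ᵢ | ȳᵢ | A·x̄ᵢ | A·ȳᵢ
rectangular portion | 20475.00 | 97.50 | 52.50 | 1996312.50 | 1074937.50
triangular portion | 1837.50 | 206.67 | 35.00 | 379750.00 | 64312.50
Σ | 22312.50 |  |  | 2376062.50 | 1139250.00
X̄ = 2376062.50 / 22312.50 = 106.49 cm
Ȳ = 1139250.00 / 22312.50 = 51.06 cm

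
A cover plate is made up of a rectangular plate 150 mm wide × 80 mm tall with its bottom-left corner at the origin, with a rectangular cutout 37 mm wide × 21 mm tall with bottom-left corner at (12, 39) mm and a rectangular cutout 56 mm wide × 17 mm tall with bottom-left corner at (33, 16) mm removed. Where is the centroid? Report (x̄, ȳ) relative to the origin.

plate: A = 150 × 80 = 12000.00, centroid at (75.00, 40.00).
hole 1: A = −(37 × 21) = -777.00, centroid at (30.50, 49.50).
hole 2: A = −(56 × 17) = -952.00, centroid at (61.00, 24.50).
ΣA = 10271.00 mm², ΣAx̄ = 818229.50 mm³, ΣAȳ = 418214.50 mm³.
x̄ = 818229.50/10271.00 = 79.66 mm; ȳ = 418214.50/10271.00 = 40.72 mm.

x̄ = 79.66 mm, ȳ = 40.72 mm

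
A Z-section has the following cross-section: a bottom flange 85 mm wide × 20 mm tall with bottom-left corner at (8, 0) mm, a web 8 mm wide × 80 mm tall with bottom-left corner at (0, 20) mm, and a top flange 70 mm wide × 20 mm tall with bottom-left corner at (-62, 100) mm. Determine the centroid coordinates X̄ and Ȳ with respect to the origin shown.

X̄ = 13.53 mm, Ȳ = 55.99 mm

Part | A | x̄ᵢ | ȳᵢ | A·x̄ᵢ | A·ȳᵢ
bottom flange | 1700.00 | 50.50 | 10.00 | 85850.00 | 17000.00
web | 640.00 | 4.00 | 60.00 | 2560.00 | 38400.00
top flange | 1400.00 | -27.00 | 110.00 | -37800.00 | 154000.00
Σ | 3740.00 |  |  | 50610.00 | 209400.00
X̄ = 50610.00 / 3740.00 = 13.53 mm
Ȳ = 209400.00 / 3740.00 = 55.99 mm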